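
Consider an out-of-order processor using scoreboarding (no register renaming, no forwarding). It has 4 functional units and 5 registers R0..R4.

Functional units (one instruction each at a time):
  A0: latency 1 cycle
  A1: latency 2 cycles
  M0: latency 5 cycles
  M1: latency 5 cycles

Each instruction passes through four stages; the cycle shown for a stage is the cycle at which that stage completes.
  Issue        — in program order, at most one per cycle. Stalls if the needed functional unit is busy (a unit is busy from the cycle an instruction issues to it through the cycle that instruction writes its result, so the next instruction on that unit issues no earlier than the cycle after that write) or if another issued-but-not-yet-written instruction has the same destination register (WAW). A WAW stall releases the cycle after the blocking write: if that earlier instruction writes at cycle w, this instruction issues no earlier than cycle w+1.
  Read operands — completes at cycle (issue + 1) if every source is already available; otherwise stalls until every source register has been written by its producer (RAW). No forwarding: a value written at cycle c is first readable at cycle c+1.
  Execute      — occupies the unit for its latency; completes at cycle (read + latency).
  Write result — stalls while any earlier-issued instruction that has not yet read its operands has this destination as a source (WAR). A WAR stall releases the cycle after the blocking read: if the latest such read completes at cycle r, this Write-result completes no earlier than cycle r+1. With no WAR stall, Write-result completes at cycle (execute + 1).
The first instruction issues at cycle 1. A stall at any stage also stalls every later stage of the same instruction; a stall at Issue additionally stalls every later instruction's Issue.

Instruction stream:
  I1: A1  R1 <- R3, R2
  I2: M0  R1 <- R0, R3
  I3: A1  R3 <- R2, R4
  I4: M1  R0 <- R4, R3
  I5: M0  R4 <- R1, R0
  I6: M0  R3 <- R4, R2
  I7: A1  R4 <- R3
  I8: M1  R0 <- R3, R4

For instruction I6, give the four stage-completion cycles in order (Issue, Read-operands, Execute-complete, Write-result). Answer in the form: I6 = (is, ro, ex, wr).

I6 = (26, 27, 32, 33)

t=1  issue I1 (A1)
t=2  I1 read-ops
t=4  I1 finished on A1
t=5  I1→R1
t=6  issue I2 (M0)
t=7  I2 read-ops | issue I3 (A1)
t=8  I3 read-ops | issue I4 (M1)
t=10  I3 finished on A1
t=11  I3→R3
t=12  I2 finished on M0 | I4 read-ops
t=13  I2→R1
t=14  issue I5 (M0)
t=17  I4 finished on M1
t=18  I4→R0
t=19  I5 read-ops
t=24  I5 finished on M0
t=25  I5→R4
t=26  issue I6 (M0)
t=27  I6 read-ops | issue I7 (A1)
t=28  issue I8 (M1)
t=32  I6 finished on M0
t=33  I6→R3
t=34  I7 read-ops
t=36  I7 finished on A1
t=37  I7→R4
t=38  I8 read-ops
t=43  I8 finished on M1
t=44  I8→R0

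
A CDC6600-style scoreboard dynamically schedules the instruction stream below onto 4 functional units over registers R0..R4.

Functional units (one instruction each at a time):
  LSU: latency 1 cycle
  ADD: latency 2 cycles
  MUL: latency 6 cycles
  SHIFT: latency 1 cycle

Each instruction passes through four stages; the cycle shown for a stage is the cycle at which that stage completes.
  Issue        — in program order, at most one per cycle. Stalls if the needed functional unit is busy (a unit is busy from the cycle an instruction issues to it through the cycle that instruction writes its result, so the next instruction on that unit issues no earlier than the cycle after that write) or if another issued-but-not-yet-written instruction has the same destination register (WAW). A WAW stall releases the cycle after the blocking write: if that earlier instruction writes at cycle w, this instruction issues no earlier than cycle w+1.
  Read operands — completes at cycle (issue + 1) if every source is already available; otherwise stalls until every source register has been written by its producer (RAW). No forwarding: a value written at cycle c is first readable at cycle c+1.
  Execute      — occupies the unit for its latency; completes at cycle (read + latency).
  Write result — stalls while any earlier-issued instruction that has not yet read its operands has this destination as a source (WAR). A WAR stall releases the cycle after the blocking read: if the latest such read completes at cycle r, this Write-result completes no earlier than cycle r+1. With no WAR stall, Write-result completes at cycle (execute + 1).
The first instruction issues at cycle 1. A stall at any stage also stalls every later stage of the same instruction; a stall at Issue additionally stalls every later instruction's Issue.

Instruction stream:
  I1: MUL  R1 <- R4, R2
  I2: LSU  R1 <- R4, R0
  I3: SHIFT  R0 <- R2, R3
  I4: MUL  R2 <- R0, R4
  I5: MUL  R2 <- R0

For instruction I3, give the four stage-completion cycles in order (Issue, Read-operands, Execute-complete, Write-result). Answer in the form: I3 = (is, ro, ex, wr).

  I1 | 1 | 2 | 8 | 9
  I2 | 10 | 11 | 12 | 13   WAW R1: wait I1 write@9
  I3 | 11 | 12 | 13 | 14
  I4 | 12 | 15 | 21 | 22   RAW R0: wait I3 write@14
  I5 | 23 | 24 | 30 | 31   struct: MUL busy until I4 writes@22

I3 = (11, 12, 13, 14)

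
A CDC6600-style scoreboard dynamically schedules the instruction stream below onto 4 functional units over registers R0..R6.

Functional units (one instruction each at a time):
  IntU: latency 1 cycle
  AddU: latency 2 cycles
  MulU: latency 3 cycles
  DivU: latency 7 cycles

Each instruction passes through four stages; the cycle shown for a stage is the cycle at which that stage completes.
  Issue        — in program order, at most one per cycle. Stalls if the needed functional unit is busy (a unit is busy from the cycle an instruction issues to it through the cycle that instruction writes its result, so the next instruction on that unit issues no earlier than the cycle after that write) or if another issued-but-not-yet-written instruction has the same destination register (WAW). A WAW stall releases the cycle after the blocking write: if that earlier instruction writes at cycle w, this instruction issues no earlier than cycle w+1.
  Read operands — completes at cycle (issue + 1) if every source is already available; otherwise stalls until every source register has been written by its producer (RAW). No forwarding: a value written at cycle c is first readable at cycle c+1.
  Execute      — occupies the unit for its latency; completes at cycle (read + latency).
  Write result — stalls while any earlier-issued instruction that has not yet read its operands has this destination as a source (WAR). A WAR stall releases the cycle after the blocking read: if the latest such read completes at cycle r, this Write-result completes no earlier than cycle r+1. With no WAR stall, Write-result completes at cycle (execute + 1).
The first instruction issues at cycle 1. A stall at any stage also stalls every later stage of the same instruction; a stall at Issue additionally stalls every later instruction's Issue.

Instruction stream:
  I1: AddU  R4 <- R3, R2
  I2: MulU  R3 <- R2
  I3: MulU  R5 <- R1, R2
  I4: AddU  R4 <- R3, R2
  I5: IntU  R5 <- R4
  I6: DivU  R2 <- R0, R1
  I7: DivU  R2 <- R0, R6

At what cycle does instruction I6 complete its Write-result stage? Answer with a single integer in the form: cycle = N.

cycle = 24

I1  is:1  ro:2  ex:4  wr:5
I2  is:2  ro:3  ex:6  wr:7
I3  is:8  ro:9  ex:12  wr:13  — struct: MulU busy until I2 writes@7
I4  is:9  ro:10  ex:12  wr:13
I5  is:14  ro:15  ex:16  wr:17  — WAW R5: wait I3 write@13
I6  is:15  ro:16  ex:23  wr:24
I7  is:25  ro:26  ex:33  wr:34  — struct: DivU busy until I6 writes@24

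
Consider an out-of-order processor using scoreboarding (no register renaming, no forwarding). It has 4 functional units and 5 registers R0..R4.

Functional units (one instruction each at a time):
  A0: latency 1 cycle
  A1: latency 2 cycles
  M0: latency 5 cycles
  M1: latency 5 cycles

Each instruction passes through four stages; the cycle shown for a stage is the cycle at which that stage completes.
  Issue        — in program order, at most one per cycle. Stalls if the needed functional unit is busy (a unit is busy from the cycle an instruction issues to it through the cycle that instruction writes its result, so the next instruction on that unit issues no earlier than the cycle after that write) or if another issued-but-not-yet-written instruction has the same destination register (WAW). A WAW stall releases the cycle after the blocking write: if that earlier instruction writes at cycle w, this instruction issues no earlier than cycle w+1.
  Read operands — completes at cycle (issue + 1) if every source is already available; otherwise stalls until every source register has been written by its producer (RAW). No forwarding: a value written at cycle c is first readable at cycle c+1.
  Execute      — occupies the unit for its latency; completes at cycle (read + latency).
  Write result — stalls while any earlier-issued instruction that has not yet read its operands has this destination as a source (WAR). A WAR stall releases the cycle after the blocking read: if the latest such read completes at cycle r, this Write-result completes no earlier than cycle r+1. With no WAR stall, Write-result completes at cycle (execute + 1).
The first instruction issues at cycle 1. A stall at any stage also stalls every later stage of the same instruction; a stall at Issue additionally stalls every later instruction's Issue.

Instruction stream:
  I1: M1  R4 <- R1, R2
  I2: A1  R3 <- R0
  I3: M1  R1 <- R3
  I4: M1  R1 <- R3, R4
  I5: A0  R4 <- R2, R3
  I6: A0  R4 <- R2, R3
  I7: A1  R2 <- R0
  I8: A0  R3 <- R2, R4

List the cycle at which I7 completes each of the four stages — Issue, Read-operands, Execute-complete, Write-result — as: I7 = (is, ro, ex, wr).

I1  is:1  ro:2  ex:7  wr:8
I2  is:2  ro:3  ex:5  wr:6
I3  is:9  ro:10  ex:15  wr:16  — struct: M1 busy until I1 writes@8
I4  is:17  ro:18  ex:23  wr:24  — struct: M1 busy until I3 writes@16
I5  is:18  ro:19  ex:20  wr:21
I6  is:22  ro:23  ex:24  wr:25  — struct: A0 busy until I5 writes@21
I7  is:23  ro:24  ex:26  wr:27
I8  is:26  ro:28  ex:29  wr:30  — struct: A0 busy until I6 writes@25, RAW R2: wait I7 write@27

I7 = (23, 24, 26, 27)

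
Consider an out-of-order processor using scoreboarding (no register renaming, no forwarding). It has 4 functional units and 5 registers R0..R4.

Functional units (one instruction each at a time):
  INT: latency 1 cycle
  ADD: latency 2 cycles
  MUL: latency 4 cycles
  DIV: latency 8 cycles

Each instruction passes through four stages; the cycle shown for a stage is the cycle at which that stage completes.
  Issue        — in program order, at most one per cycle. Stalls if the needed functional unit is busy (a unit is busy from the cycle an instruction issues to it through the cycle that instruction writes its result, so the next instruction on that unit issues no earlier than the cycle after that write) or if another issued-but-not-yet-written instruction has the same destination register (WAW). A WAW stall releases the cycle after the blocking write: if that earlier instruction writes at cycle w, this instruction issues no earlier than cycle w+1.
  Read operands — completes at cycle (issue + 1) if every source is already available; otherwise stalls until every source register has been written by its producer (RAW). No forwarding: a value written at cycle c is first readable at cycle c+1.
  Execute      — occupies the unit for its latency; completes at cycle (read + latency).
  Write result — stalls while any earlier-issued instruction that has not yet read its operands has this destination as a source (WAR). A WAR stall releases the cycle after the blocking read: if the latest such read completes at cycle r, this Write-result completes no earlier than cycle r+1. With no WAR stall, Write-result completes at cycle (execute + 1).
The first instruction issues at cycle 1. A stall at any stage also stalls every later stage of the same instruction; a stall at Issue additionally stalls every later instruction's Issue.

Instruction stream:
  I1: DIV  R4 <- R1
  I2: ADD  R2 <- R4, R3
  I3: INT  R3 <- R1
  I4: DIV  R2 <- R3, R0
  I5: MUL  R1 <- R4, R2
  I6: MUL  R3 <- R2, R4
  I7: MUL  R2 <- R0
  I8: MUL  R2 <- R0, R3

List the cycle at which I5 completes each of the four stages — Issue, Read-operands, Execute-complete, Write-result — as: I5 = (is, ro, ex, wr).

I5 = (17, 27, 31, 32)

I1: IS=1 RO=2 EX=10 WR=11
I2: IS=2 RO=12 EX=14 WR=15  [RAW R4: wait I1 write@11]
I3: IS=3 RO=4 EX=5 WR=13  [WAR R3: wait I2 read@12]
I4: IS=16 RO=17 EX=25 WR=26  [WAW R2: wait I2 write@15]
I5: IS=17 RO=27 EX=31 WR=32  [RAW R2: wait I4 write@26]
I6: IS=33 RO=34 EX=38 WR=39  [struct: MUL busy until I5 writes@32]
I7: IS=40 RO=41 EX=45 WR=46  [struct: MUL busy until I6 writes@39]
I8: IS=47 RO=48 EX=52 WR=53  [struct: MUL busy until I7 writes@46]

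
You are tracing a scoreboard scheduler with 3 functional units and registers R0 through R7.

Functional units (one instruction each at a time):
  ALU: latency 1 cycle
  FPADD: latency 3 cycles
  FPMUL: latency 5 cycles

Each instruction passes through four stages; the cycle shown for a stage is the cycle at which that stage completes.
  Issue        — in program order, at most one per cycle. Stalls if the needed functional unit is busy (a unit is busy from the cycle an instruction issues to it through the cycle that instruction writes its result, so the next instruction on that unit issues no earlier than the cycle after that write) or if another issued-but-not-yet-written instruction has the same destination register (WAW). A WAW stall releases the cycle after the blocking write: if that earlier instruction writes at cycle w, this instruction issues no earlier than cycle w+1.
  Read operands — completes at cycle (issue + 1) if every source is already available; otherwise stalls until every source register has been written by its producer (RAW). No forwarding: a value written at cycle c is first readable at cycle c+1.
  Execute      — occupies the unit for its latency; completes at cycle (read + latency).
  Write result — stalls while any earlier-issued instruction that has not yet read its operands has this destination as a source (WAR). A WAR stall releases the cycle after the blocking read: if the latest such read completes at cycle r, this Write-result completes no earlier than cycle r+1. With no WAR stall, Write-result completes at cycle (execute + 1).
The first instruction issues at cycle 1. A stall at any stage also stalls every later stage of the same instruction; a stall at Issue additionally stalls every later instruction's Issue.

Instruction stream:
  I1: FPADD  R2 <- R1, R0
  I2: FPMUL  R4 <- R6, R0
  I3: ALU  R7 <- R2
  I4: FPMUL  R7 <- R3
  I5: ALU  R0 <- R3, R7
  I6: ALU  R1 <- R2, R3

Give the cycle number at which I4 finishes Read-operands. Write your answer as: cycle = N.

cycle = 11

I1: IS=1 RO=2 EX=5 WR=6
I2: IS=2 RO=3 EX=8 WR=9
I3: IS=3 RO=7 EX=8 WR=9  [RAW R2: wait I1 write@6]
I4: IS=10 RO=11 EX=16 WR=17  [WAW R7: wait I3 write@9]
I5: IS=11 RO=18 EX=19 WR=20  [RAW R7: wait I4 write@17]
I6: IS=21 RO=22 EX=23 WR=24  [struct: ALU busy until I5 writes@20]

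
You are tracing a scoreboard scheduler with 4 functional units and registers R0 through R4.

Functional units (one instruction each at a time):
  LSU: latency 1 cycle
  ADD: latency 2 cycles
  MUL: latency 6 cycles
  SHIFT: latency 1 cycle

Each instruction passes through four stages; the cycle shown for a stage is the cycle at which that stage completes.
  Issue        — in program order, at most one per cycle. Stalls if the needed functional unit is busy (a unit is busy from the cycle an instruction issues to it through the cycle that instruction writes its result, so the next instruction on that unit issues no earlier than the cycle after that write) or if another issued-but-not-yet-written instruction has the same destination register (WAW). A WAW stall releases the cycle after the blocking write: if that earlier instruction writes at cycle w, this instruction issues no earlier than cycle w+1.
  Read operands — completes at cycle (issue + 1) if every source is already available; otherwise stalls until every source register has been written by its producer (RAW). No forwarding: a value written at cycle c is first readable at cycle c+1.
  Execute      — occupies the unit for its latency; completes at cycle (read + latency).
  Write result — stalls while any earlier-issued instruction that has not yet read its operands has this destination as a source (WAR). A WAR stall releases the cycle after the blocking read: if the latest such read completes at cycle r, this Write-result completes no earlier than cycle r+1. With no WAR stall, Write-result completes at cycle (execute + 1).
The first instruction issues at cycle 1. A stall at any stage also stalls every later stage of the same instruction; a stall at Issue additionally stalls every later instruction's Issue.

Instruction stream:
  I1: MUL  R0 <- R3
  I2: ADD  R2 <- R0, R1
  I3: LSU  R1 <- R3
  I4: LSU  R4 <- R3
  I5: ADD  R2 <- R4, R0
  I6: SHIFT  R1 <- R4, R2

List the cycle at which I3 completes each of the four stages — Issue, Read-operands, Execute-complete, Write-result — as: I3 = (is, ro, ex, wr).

I1  is:1  ro:2  ex:8  wr:9
I2  is:2  ro:10  ex:12  wr:13  — RAW R0: wait I1 write@9
I3  is:3  ro:4  ex:5  wr:11  — WAR R1: wait I2 read@10
I4  is:12  ro:13  ex:14  wr:15  — struct: LSU busy until I3 writes@11
I5  is:14  ro:16  ex:18  wr:19  — struct: ADD busy until I2 writes@13, RAW R4: wait I4 write@15
I6  is:15  ro:20  ex:21  wr:22  — RAW R2: wait I5 write@19

I3 = (3, 4, 5, 11)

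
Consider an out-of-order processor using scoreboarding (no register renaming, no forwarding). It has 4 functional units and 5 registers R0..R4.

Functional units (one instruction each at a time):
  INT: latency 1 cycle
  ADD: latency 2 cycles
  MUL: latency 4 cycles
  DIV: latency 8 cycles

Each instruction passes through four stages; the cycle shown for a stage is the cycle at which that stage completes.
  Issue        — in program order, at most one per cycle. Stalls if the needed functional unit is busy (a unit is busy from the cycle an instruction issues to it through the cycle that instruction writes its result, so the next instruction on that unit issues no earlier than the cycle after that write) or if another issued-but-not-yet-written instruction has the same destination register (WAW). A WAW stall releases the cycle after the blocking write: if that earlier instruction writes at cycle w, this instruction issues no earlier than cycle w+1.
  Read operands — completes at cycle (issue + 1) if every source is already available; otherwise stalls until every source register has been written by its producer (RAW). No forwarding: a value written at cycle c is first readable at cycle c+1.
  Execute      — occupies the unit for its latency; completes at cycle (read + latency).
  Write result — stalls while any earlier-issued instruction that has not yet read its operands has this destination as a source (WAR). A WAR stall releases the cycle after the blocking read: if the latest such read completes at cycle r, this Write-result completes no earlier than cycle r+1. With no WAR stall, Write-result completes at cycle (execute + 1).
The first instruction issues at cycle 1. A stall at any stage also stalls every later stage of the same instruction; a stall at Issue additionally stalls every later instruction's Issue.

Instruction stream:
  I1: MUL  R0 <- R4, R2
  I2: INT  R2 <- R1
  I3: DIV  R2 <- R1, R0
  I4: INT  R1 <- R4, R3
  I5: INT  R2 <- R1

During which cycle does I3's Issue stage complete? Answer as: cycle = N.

cycle = 6

c1: I1 dispatched to MUL
c2: I1 operands ready | I2 dispatched to INT
c3: I2 operands ready
c4: I2 complete
c5: R2←I2
c6: I1 complete | I3 dispatched to DIV
c7: R0←I1 | I4 dispatched to INT
c8: I3 operands ready | I4 operands ready
c9: I4 complete
c10: R1←I4
c16: I3 complete
c17: R2←I3
c18: I5 dispatched to INT
c19: I5 operands ready
c20: I5 complete
c21: R2←I5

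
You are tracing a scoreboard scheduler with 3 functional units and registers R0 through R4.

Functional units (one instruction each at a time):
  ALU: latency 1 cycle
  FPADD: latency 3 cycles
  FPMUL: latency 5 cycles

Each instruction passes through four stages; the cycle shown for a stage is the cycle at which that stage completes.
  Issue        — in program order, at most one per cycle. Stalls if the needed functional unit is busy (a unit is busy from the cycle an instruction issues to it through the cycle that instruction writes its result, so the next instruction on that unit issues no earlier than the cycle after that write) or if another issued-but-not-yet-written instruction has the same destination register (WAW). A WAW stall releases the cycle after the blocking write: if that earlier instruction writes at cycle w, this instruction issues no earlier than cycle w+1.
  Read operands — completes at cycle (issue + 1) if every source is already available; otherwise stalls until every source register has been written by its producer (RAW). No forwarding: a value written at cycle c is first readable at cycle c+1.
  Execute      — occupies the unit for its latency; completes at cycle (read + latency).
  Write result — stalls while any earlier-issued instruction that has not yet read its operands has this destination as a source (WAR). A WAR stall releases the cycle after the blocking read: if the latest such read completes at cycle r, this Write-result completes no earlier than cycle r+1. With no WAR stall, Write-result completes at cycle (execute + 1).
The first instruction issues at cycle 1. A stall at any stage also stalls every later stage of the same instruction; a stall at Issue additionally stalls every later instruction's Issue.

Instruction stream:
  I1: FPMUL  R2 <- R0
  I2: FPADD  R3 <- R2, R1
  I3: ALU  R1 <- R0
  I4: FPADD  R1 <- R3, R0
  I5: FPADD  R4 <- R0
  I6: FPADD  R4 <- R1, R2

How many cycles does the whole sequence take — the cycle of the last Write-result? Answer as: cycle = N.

  I1 | 1 | 2 | 7 | 8
  I2 | 2 | 9 | 12 | 13   RAW R2: wait I1 write@8
  I3 | 3 | 4 | 5 | 10   WAR R1: wait I2 read@9
  I4 | 14 | 15 | 18 | 19   struct: FPADD busy until I2 writes@13
  I5 | 20 | 21 | 24 | 25   struct: FPADD busy until I4 writes@19
  I6 | 26 | 27 | 30 | 31   struct: FPADD busy until I5 writes@25

cycle = 31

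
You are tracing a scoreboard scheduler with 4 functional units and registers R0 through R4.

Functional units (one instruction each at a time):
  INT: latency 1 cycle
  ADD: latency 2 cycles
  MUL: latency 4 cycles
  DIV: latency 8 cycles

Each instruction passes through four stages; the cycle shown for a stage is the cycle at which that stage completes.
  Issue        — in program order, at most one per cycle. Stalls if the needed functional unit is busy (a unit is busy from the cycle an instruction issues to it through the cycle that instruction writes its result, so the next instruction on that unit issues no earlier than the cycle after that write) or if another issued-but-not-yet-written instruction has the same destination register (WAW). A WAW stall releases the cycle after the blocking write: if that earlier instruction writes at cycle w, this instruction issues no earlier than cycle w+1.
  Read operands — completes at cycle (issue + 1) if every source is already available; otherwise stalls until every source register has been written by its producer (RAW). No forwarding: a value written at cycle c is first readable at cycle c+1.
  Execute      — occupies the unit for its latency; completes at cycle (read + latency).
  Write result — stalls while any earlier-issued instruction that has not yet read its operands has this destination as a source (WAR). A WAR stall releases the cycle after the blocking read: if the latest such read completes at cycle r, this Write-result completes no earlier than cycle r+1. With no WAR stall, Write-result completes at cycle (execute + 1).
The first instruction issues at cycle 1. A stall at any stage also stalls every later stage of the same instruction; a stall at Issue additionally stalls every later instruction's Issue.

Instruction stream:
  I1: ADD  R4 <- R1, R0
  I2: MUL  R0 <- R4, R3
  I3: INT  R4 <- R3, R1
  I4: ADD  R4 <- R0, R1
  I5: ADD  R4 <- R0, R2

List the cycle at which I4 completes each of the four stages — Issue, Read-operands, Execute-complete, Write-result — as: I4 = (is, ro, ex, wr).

I4 = (10, 12, 14, 15)

c1: I1→ADD
c2: I1 RO · I2→MUL
c4: I1 EX
c5: I1 WR R4
c6: I2 RO · I3→INT
c7: I3 RO
c8: I3 EX
c9: I3 WR R4
c10: I2 EX · I4→ADD
c11: I2 WR R0
c12: I4 RO
c14: I4 EX
c15: I4 WR R4
c16: I5→ADD
c17: I5 RO
c19: I5 EX
c20: I5 WR R4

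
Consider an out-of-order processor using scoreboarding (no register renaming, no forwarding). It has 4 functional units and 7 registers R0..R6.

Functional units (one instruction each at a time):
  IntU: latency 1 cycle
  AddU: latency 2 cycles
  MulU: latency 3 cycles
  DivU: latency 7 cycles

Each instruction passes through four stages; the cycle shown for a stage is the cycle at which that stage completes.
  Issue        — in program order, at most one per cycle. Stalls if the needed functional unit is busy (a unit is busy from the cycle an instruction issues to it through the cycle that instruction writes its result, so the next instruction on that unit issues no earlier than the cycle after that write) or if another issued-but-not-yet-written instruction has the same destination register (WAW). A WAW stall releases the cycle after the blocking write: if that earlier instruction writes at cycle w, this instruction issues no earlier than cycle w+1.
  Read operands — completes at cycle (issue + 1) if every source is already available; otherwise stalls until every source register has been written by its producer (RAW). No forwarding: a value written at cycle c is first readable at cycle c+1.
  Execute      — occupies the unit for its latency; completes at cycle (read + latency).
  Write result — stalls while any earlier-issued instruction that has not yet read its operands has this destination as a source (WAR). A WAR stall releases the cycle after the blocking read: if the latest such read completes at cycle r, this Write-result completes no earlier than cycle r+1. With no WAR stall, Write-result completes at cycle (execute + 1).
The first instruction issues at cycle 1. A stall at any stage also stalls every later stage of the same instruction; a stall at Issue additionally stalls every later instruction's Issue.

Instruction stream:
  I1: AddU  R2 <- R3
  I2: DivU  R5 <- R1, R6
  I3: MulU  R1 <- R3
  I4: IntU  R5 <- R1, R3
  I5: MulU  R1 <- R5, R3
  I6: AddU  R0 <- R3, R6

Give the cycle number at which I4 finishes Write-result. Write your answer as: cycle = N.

cycle 1: I1→AddU
cycle 2: I1 RO · I2→DivU
cycle 3: I2 RO · I3→MulU
cycle 4: I1 EX · I3 RO
cycle 5: I1 WR R2
cycle 7: I3 EX
cycle 8: I3 WR R1
cycle 10: I2 EX
cycle 11: I2 WR R5
cycle 12: I4→IntU
cycle 13: I4 RO · I5→MulU
cycle 14: I4 EX · I6→AddU
cycle 15: I4 WR R5 · I6 RO
cycle 16: I5 RO
cycle 17: I6 EX
cycle 18: I6 WR R0
cycle 19: I5 EX
cycle 20: I5 WR R1

cycle = 15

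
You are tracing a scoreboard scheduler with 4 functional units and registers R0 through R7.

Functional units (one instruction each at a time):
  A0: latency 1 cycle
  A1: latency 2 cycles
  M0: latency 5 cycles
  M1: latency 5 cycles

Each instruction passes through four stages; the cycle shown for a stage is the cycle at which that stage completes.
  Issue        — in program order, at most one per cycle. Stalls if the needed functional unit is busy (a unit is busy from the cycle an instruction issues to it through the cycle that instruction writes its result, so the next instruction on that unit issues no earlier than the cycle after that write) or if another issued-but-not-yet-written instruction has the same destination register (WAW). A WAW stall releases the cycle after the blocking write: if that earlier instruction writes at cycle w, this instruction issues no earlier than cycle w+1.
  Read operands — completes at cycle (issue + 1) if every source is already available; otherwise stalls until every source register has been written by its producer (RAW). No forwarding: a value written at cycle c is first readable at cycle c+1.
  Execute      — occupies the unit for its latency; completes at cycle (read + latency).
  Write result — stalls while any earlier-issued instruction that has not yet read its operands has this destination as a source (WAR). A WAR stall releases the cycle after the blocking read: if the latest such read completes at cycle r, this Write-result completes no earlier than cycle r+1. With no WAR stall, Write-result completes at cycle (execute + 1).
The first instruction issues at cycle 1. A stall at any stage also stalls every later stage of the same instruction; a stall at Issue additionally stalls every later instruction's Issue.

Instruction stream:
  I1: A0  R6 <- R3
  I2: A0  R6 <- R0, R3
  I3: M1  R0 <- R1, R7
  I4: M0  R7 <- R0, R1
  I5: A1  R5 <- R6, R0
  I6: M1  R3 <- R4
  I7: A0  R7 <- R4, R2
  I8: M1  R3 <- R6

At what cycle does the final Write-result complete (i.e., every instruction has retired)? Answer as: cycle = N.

cycle = 29

I1 -> (1, 2, 3, 4)
I2 -> (5, 6, 7, 8)  // struct: A0 busy until I1 writes@4
I3 -> (6, 7, 12, 13)
I4 -> (7, 14, 19, 20)  // RAW R0: wait I3 write@13
I5 -> (8, 14, 16, 17)  // RAW R0: wait I3 write@13
I6 -> (14, 15, 20, 21)  // struct: M1 busy until I3 writes@13
I7 -> (21, 22, 23, 24)  // WAW R7: wait I4 write@20
I8 -> (22, 23, 28, 29)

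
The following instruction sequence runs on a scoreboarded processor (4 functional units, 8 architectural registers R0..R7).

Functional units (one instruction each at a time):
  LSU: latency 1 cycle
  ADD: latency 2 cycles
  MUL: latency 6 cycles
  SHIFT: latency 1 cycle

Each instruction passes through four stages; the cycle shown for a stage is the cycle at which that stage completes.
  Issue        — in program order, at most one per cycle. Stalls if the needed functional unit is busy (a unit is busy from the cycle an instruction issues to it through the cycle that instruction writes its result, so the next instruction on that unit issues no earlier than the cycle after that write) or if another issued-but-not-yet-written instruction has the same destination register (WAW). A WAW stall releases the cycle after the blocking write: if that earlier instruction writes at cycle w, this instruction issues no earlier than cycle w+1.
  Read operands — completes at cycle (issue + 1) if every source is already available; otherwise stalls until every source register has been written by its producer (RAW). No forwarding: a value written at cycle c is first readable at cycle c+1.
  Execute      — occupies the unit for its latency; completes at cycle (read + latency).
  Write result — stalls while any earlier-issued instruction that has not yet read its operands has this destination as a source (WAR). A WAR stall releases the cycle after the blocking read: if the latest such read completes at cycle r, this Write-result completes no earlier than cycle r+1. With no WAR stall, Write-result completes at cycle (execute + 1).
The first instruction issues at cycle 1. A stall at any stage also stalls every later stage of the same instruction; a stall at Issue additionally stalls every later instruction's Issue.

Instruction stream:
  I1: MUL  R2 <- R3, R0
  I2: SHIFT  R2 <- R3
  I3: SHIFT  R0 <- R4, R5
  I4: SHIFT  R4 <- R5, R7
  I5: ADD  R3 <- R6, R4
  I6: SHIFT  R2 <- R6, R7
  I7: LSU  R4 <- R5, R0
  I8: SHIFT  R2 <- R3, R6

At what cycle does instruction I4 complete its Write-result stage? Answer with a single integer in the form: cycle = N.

cycle = 21

c1: I1 dispatched to MUL
c2: I1 operands ready
c8: I1 complete
c9: R2←I1
c10: I2 dispatched to SHIFT
c11: I2 operands ready
c12: I2 complete
c13: R2←I2
c14: I3 dispatched to SHIFT
c15: I3 operands ready
c16: I3 complete
c17: R0←I3
c18: I4 dispatched to SHIFT
c19: I4 operands ready | I5 dispatched to ADD
c20: I4 complete
c21: R4←I4
c22: I5 operands ready | I6 dispatched to SHIFT
c23: I6 operands ready | I7 dispatched to LSU
c24: I5 complete | I6 complete | I7 operands ready
c25: R3←I5 | R2←I6 | I7 complete
c26: R4←I7 | I8 dispatched to SHIFT
c27: I8 operands ready
c28: I8 complete
c29: R2←I8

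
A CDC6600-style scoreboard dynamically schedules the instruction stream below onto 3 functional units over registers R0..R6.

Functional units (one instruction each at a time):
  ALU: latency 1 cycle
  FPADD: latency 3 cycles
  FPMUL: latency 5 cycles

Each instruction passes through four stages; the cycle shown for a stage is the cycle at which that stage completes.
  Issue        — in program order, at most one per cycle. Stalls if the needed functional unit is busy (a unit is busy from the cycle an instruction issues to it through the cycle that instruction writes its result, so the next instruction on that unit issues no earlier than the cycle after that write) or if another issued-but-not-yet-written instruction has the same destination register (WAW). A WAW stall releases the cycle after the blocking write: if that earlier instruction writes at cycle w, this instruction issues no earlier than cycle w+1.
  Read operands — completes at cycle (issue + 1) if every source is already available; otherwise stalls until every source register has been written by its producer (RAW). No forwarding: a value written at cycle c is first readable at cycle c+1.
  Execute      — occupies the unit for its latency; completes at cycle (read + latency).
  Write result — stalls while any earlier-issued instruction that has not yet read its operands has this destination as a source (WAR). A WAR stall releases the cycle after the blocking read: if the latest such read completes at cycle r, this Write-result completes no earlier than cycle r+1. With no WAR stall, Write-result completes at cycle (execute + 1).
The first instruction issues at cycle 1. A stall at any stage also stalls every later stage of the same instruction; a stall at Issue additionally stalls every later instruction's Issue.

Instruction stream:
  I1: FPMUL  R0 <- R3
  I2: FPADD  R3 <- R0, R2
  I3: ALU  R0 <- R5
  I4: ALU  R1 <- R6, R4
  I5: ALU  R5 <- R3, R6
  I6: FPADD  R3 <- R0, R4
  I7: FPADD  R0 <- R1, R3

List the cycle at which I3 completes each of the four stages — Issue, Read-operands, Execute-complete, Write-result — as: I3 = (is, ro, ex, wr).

  I1 | 1 | 2 | 7 | 8
  I2 | 2 | 9 | 12 | 13   RAW R0: wait I1 write@8
  I3 | 9 | 10 | 11 | 12   WAW R0: wait I1 write@8
  I4 | 13 | 14 | 15 | 16   struct: ALU busy until I3 writes@12
  I5 | 17 | 18 | 19 | 20   struct: ALU busy until I4 writes@16
  I6 | 18 | 19 | 22 | 23
  I7 | 24 | 25 | 28 | 29   struct: FPADD busy until I6 writes@23

I3 = (9, 10, 11, 12)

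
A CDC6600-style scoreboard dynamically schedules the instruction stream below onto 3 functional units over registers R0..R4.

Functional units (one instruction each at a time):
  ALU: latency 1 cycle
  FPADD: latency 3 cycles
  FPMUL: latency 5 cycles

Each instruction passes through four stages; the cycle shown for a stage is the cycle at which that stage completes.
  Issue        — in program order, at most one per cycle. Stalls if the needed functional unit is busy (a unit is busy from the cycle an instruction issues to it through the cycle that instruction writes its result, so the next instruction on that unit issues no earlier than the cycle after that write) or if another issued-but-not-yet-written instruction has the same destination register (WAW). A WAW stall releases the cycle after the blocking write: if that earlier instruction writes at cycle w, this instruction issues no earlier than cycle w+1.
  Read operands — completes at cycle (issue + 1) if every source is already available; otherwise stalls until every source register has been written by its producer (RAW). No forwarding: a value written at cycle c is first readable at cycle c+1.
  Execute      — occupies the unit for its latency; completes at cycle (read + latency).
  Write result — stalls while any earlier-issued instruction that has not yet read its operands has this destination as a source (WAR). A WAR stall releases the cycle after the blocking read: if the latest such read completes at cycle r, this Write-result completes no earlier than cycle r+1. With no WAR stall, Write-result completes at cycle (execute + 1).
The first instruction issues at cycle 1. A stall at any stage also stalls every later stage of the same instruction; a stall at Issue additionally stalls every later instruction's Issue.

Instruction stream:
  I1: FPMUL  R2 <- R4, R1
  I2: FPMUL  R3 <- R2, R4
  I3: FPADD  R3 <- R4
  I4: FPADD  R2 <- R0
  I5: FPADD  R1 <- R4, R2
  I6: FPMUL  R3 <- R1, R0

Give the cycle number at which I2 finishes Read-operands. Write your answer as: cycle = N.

c1: issue I1 (FPMUL)
c2: I1 read-ops
c7: I1 finished on FPMUL
c8: I1→R2
c9: issue I2 (FPMUL)
c10: I2 read-ops
c15: I2 finished on FPMUL
c16: I2→R3
c17: issue I3 (FPADD)
c18: I3 read-ops
c21: I3 finished on FPADD
c22: I3→R3
c23: issue I4 (FPADD)
c24: I4 read-ops
c27: I4 finished on FPADD
c28: I4→R2
c29: issue I5 (FPADD)
c30: I5 read-ops · issue I6 (FPMUL)
c33: I5 finished on FPADD
c34: I5→R1
c35: I6 read-ops
c40: I6 finished on FPMUL
c41: I6→R3

cycle = 10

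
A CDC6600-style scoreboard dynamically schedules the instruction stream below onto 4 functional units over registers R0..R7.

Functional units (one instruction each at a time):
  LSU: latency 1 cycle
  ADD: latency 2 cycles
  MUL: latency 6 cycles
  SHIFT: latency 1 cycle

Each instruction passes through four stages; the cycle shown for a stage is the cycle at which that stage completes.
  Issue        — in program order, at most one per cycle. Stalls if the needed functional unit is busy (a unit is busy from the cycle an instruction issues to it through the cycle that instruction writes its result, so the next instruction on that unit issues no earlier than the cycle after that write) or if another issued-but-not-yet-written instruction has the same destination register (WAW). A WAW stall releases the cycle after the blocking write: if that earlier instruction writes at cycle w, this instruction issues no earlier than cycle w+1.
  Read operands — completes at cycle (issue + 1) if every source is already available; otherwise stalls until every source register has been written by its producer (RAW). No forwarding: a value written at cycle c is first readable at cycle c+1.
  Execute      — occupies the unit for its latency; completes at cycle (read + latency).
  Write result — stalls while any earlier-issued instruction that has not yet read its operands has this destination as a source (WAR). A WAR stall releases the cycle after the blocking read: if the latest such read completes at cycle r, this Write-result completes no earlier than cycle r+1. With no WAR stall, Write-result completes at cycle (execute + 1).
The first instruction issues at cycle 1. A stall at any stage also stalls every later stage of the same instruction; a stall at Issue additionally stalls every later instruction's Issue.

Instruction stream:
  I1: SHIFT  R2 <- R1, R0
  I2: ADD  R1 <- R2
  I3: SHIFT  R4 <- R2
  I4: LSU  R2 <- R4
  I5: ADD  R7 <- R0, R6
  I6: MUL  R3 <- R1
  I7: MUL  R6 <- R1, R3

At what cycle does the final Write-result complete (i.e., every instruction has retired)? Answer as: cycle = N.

t=1  I1 dispatched to SHIFT
t=2  I1 operands ready · I2 dispatched to ADD
t=3  I1 complete
t=4  R2←I1
t=5  I2 operands ready · I3 dispatched to SHIFT
t=6  I3 operands ready · I4 dispatched to LSU
t=7  I2 complete · I3 complete
t=8  R1←I2 · R4←I3
t=9  I4 operands ready · I5 dispatched to ADD
t=10  I4 complete · I5 operands ready · I6 dispatched to MUL
t=11  R2←I4 · I6 operands ready
t=12  I5 complete
t=13  R7←I5
t=17  I6 complete
t=18  R3←I6
t=19  I7 dispatched to MUL
t=20  I7 operands ready
t=26  I7 complete
t=27  R6←I7

cycle = 27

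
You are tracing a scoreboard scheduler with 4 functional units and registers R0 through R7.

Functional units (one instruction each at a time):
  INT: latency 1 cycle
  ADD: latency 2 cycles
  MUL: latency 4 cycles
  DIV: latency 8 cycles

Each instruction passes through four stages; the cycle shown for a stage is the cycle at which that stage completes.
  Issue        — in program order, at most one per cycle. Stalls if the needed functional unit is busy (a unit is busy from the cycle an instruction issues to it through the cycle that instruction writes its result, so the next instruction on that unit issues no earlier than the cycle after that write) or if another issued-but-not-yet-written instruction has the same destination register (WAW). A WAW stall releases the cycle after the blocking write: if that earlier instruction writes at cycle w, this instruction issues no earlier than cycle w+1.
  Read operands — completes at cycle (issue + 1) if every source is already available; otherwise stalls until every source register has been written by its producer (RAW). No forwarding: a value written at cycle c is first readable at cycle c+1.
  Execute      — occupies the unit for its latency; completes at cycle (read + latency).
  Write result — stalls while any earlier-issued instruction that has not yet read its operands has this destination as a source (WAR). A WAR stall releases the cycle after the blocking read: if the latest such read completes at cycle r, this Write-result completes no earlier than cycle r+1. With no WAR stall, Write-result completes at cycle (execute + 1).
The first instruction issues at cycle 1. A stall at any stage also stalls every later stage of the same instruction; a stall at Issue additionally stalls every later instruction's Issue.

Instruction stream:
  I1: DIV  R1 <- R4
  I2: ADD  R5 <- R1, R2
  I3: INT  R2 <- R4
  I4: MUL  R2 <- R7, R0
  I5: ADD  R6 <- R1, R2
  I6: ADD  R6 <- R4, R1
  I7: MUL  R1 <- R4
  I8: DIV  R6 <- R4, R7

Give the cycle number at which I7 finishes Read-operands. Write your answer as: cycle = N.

cycle = 27

[1] I1→DIV
[2] I1 RO · I2→ADD
[3] I3→INT
[4] I3 RO
[5] I3 EX
[10] I1 EX
[11] I1 WR R1
[12] I2 RO
[13] I3 WR R2
[14] I2 EX · I4→MUL
[15] I2 WR R5 · I4 RO
[16] I5→ADD
[19] I4 EX
[20] I4 WR R2
[21] I5 RO
[23] I5 EX
[24] I5 WR R6
[25] I6→ADD
[26] I6 RO · I7→MUL
[27] I7 RO
[28] I6 EX
[29] I6 WR R6
[30] I8→DIV
[31] I7 EX · I8 RO
[32] I7 WR R1
[39] I8 EX
[40] I8 WR R6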